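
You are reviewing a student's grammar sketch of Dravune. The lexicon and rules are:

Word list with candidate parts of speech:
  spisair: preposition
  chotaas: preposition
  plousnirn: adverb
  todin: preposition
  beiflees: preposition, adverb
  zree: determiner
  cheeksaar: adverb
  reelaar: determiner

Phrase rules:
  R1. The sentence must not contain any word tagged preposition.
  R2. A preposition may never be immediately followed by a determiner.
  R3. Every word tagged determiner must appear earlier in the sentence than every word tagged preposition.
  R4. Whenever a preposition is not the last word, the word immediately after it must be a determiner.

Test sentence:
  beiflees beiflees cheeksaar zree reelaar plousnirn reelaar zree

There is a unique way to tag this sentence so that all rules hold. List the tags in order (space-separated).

adverb adverb adverb determiner determiner adverb determiner determiner

Candidates per position — 1:beiflees {preposition,adverb}; 2:beiflees {preposition,adverb}; 3:cheeksaar {adverb}; 4:zree {determiner}; 5:reelaar {determiner}; 6:plousnirn {adverb}; 7:reelaar {determiner}; 8:zree {determiner}.
Position 1: tagging it preposition would leave rule 1 unsatisfiable, so it must be adverb.
Position 2: tagging it preposition would leave rule 1 unsatisfiable, so it must be adverb.
The only consistent sequence is: adverb adverb adverb determiner determiner adverb determiner determiner.
Check: rule 1 ok; rule 2 ok; rule 3 ok; rule 4 ok.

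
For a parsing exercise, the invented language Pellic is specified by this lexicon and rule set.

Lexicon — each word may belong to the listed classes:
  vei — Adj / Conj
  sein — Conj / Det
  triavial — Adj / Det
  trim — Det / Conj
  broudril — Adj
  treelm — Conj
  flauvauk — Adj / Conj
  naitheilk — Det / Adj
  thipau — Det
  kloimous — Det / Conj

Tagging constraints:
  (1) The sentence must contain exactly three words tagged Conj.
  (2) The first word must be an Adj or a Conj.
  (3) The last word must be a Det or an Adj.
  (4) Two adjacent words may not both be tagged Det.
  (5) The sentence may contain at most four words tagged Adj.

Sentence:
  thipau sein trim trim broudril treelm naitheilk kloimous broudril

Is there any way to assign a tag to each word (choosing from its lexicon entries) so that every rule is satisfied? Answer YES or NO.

Candidates per position — 1:thipau {Det}; 2:sein {Conj,Det}; 3:trim {Det,Conj}; 4:trim {Det,Conj}; 5:broudril {Adj}; 6:treelm {Conj}; 7:naitheilk {Det,Adj}; 8:kloimous {Det,Conj}; 9:broudril {Adj}.
Rule 2 cannot be satisfied by any choice of tags from the lexicon.
So there is no consistent tagging.

NO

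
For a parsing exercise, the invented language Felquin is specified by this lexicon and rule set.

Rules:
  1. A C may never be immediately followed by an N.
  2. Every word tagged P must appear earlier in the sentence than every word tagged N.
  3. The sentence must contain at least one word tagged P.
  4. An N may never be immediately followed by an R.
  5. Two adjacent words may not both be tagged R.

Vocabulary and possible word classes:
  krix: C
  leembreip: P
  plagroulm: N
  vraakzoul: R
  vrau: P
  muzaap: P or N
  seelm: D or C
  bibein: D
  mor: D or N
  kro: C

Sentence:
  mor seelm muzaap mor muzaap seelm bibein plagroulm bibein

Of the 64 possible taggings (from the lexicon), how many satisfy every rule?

12

Candidates per position — 1:mor {D,N}; 2:seelm {D,C}; 3:muzaap {P,N}; 4:mor {D,N}; 5:muzaap {P,N}; 6:seelm {D,C}; 7:bibein {D}; 8:plagroulm {N}; 9:bibein {D}.
There are 64 candidate sequences in total.
Checking each against the rules leaves 12 sequences.
Count = 12.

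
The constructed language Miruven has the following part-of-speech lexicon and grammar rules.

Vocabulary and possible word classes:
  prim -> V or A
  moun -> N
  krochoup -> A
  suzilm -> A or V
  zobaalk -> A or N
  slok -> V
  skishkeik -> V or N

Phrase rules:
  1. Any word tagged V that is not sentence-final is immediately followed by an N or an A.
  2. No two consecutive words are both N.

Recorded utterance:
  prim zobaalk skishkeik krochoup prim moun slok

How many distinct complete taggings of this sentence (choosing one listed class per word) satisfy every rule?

12

Candidates per position — 1:prim {V,A}; 2:zobaalk {A,N}; 3:skishkeik {V,N}; 4:krochoup {A}; 5:prim {V,A}; 6:moun {N}; 7:slok {V}.
There are 16 candidate sequences in total.
Checking each against the rules leaves 12 sequences.
Count = 12.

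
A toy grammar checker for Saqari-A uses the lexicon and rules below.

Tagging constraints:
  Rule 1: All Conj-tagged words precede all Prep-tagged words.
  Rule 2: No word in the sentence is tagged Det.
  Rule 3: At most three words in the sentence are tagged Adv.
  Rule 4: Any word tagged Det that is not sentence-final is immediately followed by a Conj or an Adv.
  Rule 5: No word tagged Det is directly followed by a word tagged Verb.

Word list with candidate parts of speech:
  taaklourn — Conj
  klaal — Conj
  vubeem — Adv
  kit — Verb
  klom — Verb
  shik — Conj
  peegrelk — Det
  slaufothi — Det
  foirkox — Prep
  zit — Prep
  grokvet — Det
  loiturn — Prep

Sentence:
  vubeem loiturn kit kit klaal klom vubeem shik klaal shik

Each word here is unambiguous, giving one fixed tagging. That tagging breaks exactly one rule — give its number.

1

Fixed tagging: Adv Prep Verb Verb Conj Verb Adv Conj Conj Conj.
Applying the rules: R1 fail, R2 pass, R3 pass, R4 pass, R5 pass.
Only rule 1 fails.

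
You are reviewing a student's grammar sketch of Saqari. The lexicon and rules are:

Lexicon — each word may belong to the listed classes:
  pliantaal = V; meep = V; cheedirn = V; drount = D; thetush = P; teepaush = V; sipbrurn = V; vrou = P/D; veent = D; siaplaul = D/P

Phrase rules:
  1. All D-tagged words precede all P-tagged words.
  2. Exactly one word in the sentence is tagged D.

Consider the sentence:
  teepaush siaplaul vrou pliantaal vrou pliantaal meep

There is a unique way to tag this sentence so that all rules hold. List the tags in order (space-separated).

V D P V P V V

Candidates per position — 1:teepaush {V}; 2:siaplaul {D,P}; 3:vrou {P,D}; 4:pliantaal {V}; 5:vrou {P,D}; 6:pliantaal {V}; 7:meep {V}.
The remaining ambiguous positions (2, 3, 5) are resolved jointly — only one combination satisfies every rule.
The unique satisfying tagging is: V D P V P V V.
Check: rule 1 holds; rule 2 holds.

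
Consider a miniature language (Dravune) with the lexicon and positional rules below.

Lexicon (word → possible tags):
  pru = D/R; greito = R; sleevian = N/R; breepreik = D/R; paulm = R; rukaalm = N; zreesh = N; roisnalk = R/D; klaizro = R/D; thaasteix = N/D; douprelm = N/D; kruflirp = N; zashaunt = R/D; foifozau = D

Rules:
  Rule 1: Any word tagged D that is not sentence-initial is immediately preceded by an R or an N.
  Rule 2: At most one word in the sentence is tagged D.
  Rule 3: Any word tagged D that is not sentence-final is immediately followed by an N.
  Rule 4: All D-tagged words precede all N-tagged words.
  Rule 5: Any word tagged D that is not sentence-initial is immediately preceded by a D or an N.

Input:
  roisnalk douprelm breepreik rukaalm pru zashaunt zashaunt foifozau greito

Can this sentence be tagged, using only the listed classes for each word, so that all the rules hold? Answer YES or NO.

NO

Candidates per position — 1:roisnalk {R,D}; 2:douprelm {N,D}; 3:breepreik {D,R}; 4:rukaalm {N}; 5:pru {D,R}; 6:zashaunt {R,D}; 7:zashaunt {R,D}; 8:foifozau {D}; 9:greito {R}.
Rule 3 cannot be satisfied by any choice of tags from the lexicon.
So there is no consistent tagging.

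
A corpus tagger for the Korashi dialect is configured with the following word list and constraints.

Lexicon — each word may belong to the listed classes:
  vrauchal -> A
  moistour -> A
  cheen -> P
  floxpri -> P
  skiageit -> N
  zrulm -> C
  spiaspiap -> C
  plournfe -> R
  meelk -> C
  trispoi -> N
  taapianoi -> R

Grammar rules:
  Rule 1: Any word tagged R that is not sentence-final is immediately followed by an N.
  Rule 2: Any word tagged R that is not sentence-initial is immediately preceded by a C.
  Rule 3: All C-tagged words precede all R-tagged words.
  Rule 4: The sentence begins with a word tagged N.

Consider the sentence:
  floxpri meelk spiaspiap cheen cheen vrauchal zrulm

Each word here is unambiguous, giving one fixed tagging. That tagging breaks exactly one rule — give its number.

Fixed tagging: P C C P P A C.
Applying the rules: R1 ✓, R2 ✓, R3 ✓, R4 ✗.
Only rule 4 fails.

4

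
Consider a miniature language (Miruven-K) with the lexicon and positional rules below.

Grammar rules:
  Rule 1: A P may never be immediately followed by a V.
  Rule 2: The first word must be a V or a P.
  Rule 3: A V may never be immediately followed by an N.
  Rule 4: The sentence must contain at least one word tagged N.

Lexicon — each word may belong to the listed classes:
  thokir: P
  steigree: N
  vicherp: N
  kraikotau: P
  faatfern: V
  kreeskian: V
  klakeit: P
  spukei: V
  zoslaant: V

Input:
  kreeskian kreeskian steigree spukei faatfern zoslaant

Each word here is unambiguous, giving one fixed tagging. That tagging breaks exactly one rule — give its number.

Fixed tagging: V V N V V V.
Applying the rules: R1 ✓, R2 ✓, R3 ✗, R4 ✓.
Only rule 3 fails.

3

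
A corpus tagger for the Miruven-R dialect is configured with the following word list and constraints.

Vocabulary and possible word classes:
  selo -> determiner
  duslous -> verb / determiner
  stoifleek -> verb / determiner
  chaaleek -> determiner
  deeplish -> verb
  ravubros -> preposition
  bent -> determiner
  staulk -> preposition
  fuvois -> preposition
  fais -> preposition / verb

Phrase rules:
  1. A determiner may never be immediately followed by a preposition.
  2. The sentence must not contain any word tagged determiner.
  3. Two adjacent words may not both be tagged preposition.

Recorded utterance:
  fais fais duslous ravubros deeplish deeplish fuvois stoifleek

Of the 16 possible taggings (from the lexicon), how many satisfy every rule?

3

Candidates per position — 1:fais {preposition,verb}; 2:fais {preposition,verb}; 3:duslous {verb,determiner}; 4:ravubros {preposition}; 5:deeplish {verb}; 6:deeplish {verb}; 7:fuvois {preposition}; 8:stoifleek {verb,determiner}.
There are 16 candidate sequences in total.
The sequences that satisfy every rule: preposition verb verb preposition verb verb preposition verb; verb preposition verb preposition verb verb preposition verb; verb verb verb preposition verb verb preposition verb.
Count = 3.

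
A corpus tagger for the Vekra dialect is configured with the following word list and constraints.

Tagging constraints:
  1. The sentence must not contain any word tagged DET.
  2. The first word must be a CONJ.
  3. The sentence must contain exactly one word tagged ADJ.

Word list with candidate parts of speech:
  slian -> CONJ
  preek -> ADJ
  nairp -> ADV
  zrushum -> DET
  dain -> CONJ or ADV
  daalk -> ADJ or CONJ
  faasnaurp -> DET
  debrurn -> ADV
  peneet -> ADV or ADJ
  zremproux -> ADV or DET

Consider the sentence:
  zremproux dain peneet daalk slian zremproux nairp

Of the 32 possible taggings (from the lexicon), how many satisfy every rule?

0

Candidates per position — 1:zremproux {ADV,DET}; 2:dain {CONJ,ADV}; 3:peneet {ADV,ADJ}; 4:daalk {ADJ,CONJ}; 5:slian {CONJ}; 6:zremproux {ADV,DET}; 7:nairp {ADV}.
There are 32 candidate sequences in total.
Rule 2 cannot be satisfied by any choice of tags from the lexicon.
So there is no consistent tagging.
Count = 0.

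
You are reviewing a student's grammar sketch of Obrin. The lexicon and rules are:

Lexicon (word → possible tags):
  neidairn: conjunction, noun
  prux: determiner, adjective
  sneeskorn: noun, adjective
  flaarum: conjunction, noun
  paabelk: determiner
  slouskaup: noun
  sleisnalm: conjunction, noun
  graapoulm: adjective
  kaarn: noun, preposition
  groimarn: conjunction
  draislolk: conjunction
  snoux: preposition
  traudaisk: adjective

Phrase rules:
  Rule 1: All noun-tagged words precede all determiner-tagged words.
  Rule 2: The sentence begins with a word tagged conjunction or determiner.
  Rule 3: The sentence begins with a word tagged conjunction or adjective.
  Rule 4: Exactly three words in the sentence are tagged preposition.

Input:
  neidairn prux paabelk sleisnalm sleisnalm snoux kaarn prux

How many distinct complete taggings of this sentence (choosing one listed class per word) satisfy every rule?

0

Candidates per position — 1:neidairn {conjunction,noun}; 2:prux {determiner,adjective}; 3:paabelk {determiner}; 4:sleisnalm {conjunction,noun}; 5:sleisnalm {conjunction,noun}; 6:snoux {preposition}; 7:kaarn {noun,preposition}; 8:prux {determiner,adjective}.
There are 64 candidate sequences in total.
Rule 4 cannot be satisfied by any choice of tags from the lexicon.
So there is no consistent tagging.
Count = 0.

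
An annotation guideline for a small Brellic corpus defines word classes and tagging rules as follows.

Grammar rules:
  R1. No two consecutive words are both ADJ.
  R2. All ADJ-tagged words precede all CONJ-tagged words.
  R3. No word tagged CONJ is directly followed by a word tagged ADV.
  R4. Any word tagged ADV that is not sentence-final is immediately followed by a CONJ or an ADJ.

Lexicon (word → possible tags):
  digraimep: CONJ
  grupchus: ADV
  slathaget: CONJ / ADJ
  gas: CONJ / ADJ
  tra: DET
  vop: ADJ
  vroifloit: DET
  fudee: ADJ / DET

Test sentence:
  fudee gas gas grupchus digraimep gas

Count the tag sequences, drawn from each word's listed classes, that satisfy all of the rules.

0

Candidates per position — 1:fudee {ADJ,DET}; 2:gas {CONJ,ADJ}; 3:gas {CONJ,ADJ}; 4:grupchus {ADV}; 5:digraimep {CONJ}; 6:gas {CONJ,ADJ}.
There are 16 candidate sequences in total.
Every candidate sequence violates at least one rule; no consistent tagging exists.
Count = 0.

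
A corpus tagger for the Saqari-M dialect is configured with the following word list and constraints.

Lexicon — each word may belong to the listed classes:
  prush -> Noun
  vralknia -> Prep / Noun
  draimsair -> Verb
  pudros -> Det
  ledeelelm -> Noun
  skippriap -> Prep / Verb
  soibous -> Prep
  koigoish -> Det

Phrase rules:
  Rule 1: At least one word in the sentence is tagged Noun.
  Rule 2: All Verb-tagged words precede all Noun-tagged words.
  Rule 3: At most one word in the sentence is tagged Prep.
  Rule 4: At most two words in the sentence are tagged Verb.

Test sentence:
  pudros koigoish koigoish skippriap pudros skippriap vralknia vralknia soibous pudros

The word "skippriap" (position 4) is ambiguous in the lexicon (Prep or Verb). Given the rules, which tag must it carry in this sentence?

Verb

Candidates per position — 1:pudros {Det}; 2:koigoish {Det}; 3:koigoish {Det}; 4:skippriap {Prep,Verb}; 5:pudros {Det}; 6:skippriap {Prep,Verb}; 7:vralknia {Prep,Noun}; 8:vralknia {Prep,Noun}; 9:soibous {Prep}; 10:pudros {Det}.
At position 4, choosing Prep makes rule 3 impossible to satisfy; hence Verb.
At position 6, choosing Prep makes rule 3 impossible to satisfy; hence Verb.
At position 7, choosing Prep makes rule 3 impossible to satisfy; hence Noun.
At position 8, choosing Prep makes rule 3 impossible to satisfy; hence Noun.
That leaves exactly one tagging: Det Det Det Verb Det Verb Noun Noun Prep Det.
Checking: rule 1 holds; rule 2 holds; rule 3 holds; rule 4 holds.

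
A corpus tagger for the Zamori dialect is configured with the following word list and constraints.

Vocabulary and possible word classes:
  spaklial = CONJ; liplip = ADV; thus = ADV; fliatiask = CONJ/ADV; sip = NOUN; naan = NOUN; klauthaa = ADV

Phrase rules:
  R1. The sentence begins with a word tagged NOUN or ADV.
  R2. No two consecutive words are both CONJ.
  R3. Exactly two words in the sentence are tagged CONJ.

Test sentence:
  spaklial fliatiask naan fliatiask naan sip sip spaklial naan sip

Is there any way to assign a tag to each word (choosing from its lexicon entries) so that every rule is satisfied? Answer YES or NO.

Candidates per position — 1:spaklial {CONJ}; 2:fliatiask {CONJ,ADV}; 3:naan {NOUN}; 4:fliatiask {CONJ,ADV}; 5:naan {NOUN}; 6:sip {NOUN}; 7:sip {NOUN}; 8:spaklial {CONJ}; 9:naan {NOUN}; 10:sip {NOUN}.
Rule 1 cannot be satisfied by any choice of tags from the lexicon.
So there is no consistent tagging.

NO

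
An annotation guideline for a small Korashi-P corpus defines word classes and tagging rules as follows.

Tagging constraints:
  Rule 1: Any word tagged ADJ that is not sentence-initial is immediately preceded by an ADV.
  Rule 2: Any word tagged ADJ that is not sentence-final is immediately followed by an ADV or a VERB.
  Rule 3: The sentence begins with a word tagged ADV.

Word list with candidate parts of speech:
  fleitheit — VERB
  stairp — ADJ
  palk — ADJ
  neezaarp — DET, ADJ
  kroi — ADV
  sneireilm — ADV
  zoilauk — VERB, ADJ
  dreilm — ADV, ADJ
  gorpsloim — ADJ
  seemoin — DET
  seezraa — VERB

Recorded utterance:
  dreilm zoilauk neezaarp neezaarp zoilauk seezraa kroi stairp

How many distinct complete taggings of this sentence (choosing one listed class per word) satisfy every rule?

1

Candidates per position — 1:dreilm {ADV,ADJ}; 2:zoilauk {VERB,ADJ}; 3:neezaarp {DET,ADJ}; 4:neezaarp {DET,ADJ}; 5:zoilauk {VERB,ADJ}; 6:seezraa {VERB}; 7:kroi {ADV}; 8:stairp {ADJ}.
There are 32 candidate sequences in total.
The sequences that satisfy every rule: ADV VERB DET DET VERB VERB ADV ADJ.
Count = 1.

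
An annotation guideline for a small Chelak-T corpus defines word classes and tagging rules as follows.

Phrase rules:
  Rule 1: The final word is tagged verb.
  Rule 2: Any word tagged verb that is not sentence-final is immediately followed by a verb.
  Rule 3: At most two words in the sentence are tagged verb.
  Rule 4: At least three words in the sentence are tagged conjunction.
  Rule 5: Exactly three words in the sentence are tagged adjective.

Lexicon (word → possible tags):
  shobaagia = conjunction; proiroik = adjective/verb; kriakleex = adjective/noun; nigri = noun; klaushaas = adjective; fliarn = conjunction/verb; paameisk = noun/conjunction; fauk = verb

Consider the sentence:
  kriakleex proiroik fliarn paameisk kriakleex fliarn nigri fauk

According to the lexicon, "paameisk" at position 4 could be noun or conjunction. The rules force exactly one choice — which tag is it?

conjunction

Candidates per position — 1:kriakleex {adjective,noun}; 2:proiroik {adjective,verb}; 3:fliarn {conjunction,verb}; 4:paameisk {noun,conjunction}; 5:kriakleex {adjective,noun}; 6:fliarn {conjunction,verb}; 7:nigri {noun}; 8:fauk {verb}.
At position 1, choosing noun makes rule 5 impossible to satisfy; hence adjective.
At position 2, choosing verb makes rule 2 impossible to satisfy; hence adjective.
At position 3, choosing verb makes rule 2 impossible to satisfy; hence conjunction.
At position 4, choosing noun makes rule 4 impossible to satisfy; hence conjunction.
At position 5, choosing noun makes rule 5 impossible to satisfy; hence adjective.
At position 6, choosing verb makes rule 2 impossible to satisfy; hence conjunction.
So the tagging must be: adjective adjective conjunction conjunction adjective conjunction noun verb.
Rule-by-rule: rule 1 satisfied; rule 2 satisfied; rule 3 satisfied; rule 4 satisfied; rule 5 satisfied.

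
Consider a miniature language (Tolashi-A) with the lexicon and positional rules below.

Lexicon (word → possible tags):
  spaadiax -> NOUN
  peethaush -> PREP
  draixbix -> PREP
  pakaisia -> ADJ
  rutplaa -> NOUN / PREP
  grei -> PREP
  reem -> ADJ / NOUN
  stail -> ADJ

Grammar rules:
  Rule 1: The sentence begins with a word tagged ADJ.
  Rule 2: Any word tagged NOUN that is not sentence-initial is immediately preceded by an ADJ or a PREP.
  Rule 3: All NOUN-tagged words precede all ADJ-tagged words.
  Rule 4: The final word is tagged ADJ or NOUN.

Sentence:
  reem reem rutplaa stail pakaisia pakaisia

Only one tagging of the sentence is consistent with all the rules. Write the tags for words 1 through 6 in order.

Candidates per position — 1:reem {ADJ,NOUN}; 2:reem {ADJ,NOUN}; 3:rutplaa {NOUN,PREP}; 4:stail {ADJ}; 5:pakaisia {ADJ}; 6:pakaisia {ADJ}.
If word 1 were NOUN, no tagging could satisfy rule 1; so word 1 is ADJ.
If word 2 were NOUN, no tagging could satisfy rule 3; so word 2 is ADJ.
If word 3 were NOUN, no tagging could satisfy rule 3; so word 3 is PREP.
The unique satisfying tagging is: ADJ ADJ PREP ADJ ADJ ADJ.
Verifying each rule — rule 1 ok; rule 2 ok; rule 3 ok; rule 4 ok.

ADJ ADJ PREP ADJ ADJ ADJ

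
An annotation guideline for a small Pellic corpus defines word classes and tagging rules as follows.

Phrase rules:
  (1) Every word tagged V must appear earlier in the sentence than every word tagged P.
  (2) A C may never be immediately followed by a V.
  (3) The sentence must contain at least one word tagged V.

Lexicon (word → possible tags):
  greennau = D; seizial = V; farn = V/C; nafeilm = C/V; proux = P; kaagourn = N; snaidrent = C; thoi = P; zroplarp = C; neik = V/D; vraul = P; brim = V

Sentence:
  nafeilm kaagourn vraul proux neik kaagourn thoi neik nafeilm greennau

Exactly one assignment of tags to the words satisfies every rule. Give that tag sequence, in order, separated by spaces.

V N P P D N P D C D

Candidates per position — 1:nafeilm {C,V}; 2:kaagourn {N}; 3:vraul {P}; 4:proux {P}; 5:neik {V,D}; 6:kaagourn {N}; 7:thoi {P}; 8:neik {V,D}; 9:nafeilm {C,V}; 10:greennau {D}.
Word 5 cannot be V — rule 1 would then fail for every completion. It is D.
Word 8 cannot be V — rule 1 would then fail for every completion. It is D.
Word 9 cannot be V — rule 1 would then fail for every completion. It is C.
Word 1 cannot be C — rule 3 would then fail for every completion. It is V.
So the tagging must be: V N P P D N P D C D.
Verifying each rule — rule 1 ok; rule 2 ok; rule 3 ok.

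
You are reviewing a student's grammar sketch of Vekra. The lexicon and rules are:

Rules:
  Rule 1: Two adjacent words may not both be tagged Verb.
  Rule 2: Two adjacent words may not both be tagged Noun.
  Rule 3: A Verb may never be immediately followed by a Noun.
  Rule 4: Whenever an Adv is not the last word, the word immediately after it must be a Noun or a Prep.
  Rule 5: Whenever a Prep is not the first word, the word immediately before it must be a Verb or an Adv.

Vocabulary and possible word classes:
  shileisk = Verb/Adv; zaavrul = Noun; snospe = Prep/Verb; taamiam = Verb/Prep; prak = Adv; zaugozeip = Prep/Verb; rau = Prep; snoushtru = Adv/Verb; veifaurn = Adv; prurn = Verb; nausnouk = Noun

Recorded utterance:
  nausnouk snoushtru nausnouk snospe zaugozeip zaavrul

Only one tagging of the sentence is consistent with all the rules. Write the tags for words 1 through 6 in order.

Candidates per position — 1:nausnouk {Noun}; 2:snoushtru {Adv,Verb}; 3:nausnouk {Noun}; 4:snospe {Prep,Verb}; 5:zaugozeip {Prep,Verb}; 6:zaavrul {Noun}.
If word 2 were Verb, no tagging could satisfy rule 3; so word 2 is Adv.
If word 4 were Prep, no tagging could satisfy rule 5; so word 4 is Verb.
If word 5 were Verb, no tagging could satisfy rule 1; so word 5 is Prep.
So the tagging must be: Noun Adv Noun Verb Prep Noun.
Rule-by-rule: rule 1 ok; rule 2 ok; rule 3 ok; rule 4 ok; rule 5 ok.

Noun Adv Noun Verb Prep Noun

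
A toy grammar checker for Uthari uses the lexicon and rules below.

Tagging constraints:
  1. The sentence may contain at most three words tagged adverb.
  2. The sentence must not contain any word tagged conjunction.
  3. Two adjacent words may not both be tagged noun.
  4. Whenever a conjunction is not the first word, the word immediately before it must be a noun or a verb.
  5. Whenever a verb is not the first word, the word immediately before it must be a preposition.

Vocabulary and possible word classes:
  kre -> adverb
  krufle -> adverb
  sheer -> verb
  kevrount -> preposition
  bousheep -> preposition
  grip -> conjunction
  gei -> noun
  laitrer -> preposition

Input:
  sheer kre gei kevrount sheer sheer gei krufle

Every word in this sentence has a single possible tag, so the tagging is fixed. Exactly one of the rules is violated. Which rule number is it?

Fixed tagging: verb adverb noun preposition verb verb noun adverb.
Applying the rules: R1 ✓, R2 ✓, R3 ✓, R4 ✓, R5 ✗.
Only rule 5 fails.

5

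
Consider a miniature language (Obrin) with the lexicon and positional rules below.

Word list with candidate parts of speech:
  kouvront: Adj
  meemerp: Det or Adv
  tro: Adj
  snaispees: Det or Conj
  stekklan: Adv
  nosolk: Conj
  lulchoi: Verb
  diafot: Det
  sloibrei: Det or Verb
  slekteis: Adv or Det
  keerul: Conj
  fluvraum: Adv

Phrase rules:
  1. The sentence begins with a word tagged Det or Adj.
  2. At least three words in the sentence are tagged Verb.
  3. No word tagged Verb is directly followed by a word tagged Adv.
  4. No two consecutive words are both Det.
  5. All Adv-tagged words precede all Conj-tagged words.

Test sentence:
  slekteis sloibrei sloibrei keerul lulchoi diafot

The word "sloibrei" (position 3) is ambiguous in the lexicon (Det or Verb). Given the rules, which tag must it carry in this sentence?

Candidates per position — 1:slekteis {Adv,Det}; 2:sloibrei {Det,Verb}; 3:sloibrei {Det,Verb}; 4:keerul {Conj}; 5:lulchoi {Verb}; 6:diafot {Det}.
At position 1, choosing Adv makes rule 1 impossible to satisfy; hence Det.
At position 2, choosing Det makes rule 2 impossible to satisfy; hence Verb.
At position 3, choosing Det makes rule 2 impossible to satisfy; hence Verb.
The unique satisfying tagging is: Det Verb Verb Conj Verb Det.
Verifying each rule — rule 1 satisfied; rule 2 satisfied; rule 3 satisfied; rule 4 satisfied; rule 5 satisfied.

Verb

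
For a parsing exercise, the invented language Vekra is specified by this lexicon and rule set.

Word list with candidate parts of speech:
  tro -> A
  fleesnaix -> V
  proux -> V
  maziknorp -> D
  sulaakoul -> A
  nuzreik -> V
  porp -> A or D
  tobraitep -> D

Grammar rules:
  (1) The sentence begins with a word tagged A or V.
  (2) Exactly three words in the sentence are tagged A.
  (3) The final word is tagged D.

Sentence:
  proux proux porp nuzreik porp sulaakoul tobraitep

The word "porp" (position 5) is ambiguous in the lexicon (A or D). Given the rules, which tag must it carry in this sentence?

A

Candidates per position — 1:proux {V}; 2:proux {V}; 3:porp {A,D}; 4:nuzreik {V}; 5:porp {A,D}; 6:sulaakoul {A}; 7:tobraitep {D}.
Position 3: D is ruled out by rule 2; that leaves A.
Position 5: D is ruled out by rule 2; that leaves A.
That leaves exactly one tagging: V V A V A A D.
Check: rule 1 ✓; rule 2 ✓; rule 3 ✓.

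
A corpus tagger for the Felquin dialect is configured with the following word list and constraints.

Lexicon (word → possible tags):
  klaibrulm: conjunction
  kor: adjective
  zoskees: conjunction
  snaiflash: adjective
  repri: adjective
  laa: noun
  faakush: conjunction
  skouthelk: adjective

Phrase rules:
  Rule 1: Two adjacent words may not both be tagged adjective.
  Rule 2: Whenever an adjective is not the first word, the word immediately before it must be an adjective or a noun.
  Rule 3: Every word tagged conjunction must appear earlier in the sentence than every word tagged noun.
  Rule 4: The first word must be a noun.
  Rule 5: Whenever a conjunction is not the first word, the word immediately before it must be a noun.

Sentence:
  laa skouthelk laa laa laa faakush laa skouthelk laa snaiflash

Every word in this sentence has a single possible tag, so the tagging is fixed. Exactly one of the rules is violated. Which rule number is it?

Fixed tagging: noun adjective noun noun noun conjunction noun adjective noun adjective.
Rule check: R1 holds, R2 holds, R3 violated, R4 holds, R5 holds.
Only rule 3 fails.

3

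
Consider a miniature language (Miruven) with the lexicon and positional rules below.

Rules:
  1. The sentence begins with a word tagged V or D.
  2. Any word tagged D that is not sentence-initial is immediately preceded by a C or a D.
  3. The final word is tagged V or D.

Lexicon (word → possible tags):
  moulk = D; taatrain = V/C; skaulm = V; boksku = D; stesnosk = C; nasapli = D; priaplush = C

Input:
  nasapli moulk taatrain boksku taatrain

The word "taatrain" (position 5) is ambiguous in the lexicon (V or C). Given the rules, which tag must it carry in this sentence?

Candidates per position — 1:nasapli {D}; 2:moulk {D}; 3:taatrain {V,C}; 4:boksku {D}; 5:taatrain {V,C}.
Word 3 cannot be V — rule 2 would then fail for every completion. It is C.
Word 5 cannot be C — rule 3 would then fail for every completion. It is V.
That leaves exactly one tagging: D D C D V.
Rule-by-rule: rule 1 holds; rule 2 holds; rule 3 holds.

V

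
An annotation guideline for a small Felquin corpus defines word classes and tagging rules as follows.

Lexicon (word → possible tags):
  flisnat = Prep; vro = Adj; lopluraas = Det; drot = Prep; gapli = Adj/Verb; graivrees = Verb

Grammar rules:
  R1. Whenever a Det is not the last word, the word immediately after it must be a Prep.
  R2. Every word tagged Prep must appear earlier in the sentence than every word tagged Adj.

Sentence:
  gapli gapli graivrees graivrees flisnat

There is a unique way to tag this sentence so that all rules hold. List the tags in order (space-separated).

Verb Verb Verb Verb Prep

Candidates per position — 1:gapli {Adj,Verb}; 2:gapli {Adj,Verb}; 3:graivrees {Verb}; 4:graivrees {Verb}; 5:flisnat {Prep}.
Position 1: Adj is ruled out by rule 2; that leaves Verb.
Position 2: Adj is ruled out by rule 2; that leaves Verb.
So the tagging must be: Verb Verb Verb Verb Prep.
Verifying each rule — rule 1 ok; rule 2 ok.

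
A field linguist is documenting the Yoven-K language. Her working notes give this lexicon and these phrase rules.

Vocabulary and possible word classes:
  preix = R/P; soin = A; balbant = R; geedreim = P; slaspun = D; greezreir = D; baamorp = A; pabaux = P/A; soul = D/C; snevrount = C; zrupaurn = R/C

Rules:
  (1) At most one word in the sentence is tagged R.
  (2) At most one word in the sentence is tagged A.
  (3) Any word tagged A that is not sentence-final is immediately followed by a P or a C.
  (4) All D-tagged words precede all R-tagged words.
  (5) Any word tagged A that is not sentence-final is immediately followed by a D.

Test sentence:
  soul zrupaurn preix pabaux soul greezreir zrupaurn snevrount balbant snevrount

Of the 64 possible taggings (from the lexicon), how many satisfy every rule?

4

Candidates per position — 1:soul {D,C}; 2:zrupaurn {R,C}; 3:preix {R,P}; 4:pabaux {P,A}; 5:soul {D,C}; 6:greezreir {D}; 7:zrupaurn {R,C}; 8:snevrount {C}; 9:balbant {R}; 10:snevrount {C}.
There are 64 candidate sequences in total.
The sequences that satisfy every rule: D C P P D D C C R C; D C P P C D C C R C; C C P P D D C C R C; C C P P C D C C R C.
Count = 4.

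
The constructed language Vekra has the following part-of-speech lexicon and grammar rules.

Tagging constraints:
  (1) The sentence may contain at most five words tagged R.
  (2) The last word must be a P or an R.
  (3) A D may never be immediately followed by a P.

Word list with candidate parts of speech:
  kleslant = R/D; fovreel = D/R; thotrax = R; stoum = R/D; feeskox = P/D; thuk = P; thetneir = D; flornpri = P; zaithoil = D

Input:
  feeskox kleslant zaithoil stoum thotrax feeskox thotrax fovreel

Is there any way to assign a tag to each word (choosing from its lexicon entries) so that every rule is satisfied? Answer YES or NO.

Candidates per position — 1:feeskox {P,D}; 2:kleslant {R,D}; 3:zaithoil {D}; 4:stoum {R,D}; 5:thotrax {R}; 6:feeskox {P,D}; 7:thotrax {R}; 8:fovreel {D,R}.
One satisfying assignment: P D D D R P R R.
Checking: rule 1 ok; rule 2 ok; rule 3 ok.

YES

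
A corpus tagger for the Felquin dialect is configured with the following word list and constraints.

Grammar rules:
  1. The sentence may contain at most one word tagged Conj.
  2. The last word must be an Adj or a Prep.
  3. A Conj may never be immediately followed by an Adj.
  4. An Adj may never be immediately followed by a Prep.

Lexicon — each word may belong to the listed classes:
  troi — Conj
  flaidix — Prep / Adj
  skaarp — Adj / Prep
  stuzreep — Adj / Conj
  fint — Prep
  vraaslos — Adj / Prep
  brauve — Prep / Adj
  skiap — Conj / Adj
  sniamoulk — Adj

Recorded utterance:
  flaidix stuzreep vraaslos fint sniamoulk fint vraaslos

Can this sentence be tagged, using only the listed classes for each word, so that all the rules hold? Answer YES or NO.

Candidates per position — 1:flaidix {Prep,Adj}; 2:stuzreep {Adj,Conj}; 3:vraaslos {Adj,Prep}; 4:fint {Prep}; 5:sniamoulk {Adj}; 6:fint {Prep}; 7:vraaslos {Adj,Prep}.
Rule 4 cannot be satisfied by any choice of tags from the lexicon.
So there is no consistent tagging.

NO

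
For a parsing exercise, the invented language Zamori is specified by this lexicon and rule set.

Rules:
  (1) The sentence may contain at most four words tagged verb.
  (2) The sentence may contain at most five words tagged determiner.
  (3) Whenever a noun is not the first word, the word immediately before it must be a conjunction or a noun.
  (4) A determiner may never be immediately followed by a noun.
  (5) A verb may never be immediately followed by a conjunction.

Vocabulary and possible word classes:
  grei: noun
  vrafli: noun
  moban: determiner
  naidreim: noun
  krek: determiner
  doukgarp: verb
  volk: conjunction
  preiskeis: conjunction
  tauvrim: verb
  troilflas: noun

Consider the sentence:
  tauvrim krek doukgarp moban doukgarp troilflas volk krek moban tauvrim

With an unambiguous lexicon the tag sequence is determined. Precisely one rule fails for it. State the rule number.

3

Fixed tagging: verb determiner verb determiner verb noun conjunction determiner determiner verb.
Rule check: R1 ✓, R2 ✓, R3 ✗, R4 ✓, R5 ✓.
Only rule 3 fails.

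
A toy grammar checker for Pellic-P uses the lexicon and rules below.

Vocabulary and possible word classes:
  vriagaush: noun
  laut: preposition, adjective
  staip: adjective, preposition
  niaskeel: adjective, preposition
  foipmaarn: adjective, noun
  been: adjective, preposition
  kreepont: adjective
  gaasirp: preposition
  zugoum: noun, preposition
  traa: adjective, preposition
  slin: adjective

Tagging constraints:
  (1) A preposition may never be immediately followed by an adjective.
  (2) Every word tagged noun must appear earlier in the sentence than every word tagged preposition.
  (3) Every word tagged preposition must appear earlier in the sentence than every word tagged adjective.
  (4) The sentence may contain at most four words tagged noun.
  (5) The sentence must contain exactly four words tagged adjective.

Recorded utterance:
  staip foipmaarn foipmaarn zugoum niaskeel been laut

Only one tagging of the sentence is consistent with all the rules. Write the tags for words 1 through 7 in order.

Candidates per position — 1:staip {adjective,preposition}; 2:foipmaarn {adjective,noun}; 3:foipmaarn {adjective,noun}; 4:zugoum {noun,preposition}; 5:niaskeel {adjective,preposition}; 6:been {adjective,preposition}; 7:laut {preposition,adjective}.
The remaining ambiguous positions (1, 2, 3, 4, 5, 6, 7) are resolved jointly — only one combination satisfies every rule.
That leaves exactly one tagging: adjective noun noun noun adjective adjective adjective.
Rule-by-rule: rule 1 ok; rule 2 ok; rule 3 ok; rule 4 ok; rule 5 ok.

adjective noun noun noun adjective adjective adjective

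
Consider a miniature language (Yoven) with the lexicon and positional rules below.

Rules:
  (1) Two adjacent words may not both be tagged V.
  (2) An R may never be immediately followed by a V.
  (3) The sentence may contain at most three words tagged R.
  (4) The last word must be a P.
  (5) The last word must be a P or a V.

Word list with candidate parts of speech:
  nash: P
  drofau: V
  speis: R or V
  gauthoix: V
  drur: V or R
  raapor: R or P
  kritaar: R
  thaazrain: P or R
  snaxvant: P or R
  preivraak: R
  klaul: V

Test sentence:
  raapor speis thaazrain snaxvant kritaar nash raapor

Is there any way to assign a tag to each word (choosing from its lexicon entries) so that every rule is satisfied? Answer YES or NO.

Candidates per position — 1:raapor {R,P}; 2:speis {R,V}; 3:thaazrain {P,R}; 4:snaxvant {P,R}; 5:kritaar {R}; 6:nash {P}; 7:raapor {R,P}.
One satisfying assignment: P R P P R P P.
Check: rule 1 ok; rule 2 ok; rule 3 ok; rule 4 ok; rule 5 ok.

YES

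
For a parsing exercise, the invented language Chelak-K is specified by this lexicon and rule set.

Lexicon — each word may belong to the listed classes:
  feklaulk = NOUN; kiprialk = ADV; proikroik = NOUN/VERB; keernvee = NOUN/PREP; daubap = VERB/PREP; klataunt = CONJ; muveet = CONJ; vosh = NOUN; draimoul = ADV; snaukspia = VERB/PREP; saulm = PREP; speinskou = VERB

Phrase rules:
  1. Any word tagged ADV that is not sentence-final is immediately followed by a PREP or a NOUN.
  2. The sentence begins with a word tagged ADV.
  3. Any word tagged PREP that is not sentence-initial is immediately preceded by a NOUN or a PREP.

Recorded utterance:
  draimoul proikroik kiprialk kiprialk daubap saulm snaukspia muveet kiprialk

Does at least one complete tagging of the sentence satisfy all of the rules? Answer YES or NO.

Candidates per position — 1:draimoul {ADV}; 2:proikroik {NOUN,VERB}; 3:kiprialk {ADV}; 4:kiprialk {ADV}; 5:daubap {VERB,PREP}; 6:saulm {PREP}; 7:snaukspia {VERB,PREP}; 8:muveet {CONJ}; 9:kiprialk {ADV}.
Rule 1 cannot be satisfied by any choice of tags from the lexicon.
So there is no consistent tagging.

NO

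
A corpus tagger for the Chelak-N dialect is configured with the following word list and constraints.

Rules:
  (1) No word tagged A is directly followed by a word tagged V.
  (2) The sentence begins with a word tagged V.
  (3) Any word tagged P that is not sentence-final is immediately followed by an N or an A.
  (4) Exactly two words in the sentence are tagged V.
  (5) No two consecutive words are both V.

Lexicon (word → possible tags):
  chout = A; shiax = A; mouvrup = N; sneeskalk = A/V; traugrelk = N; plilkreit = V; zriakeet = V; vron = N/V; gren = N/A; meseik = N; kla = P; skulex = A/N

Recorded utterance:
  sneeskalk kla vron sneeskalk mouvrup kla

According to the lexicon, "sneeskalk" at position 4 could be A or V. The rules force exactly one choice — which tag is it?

Candidates per position — 1:sneeskalk {A,V}; 2:kla {P}; 3:vron {N,V}; 4:sneeskalk {A,V}; 5:mouvrup {N}; 6:kla {P}.
Position 1: tagging it A would leave rule 2 unsatisfiable, so it must be V.
Position 3: tagging it V would leave rule 3 unsatisfiable, so it must be N.
Position 4: tagging it A would leave rule 4 unsatisfiable, so it must be V.
The unique satisfying tagging is: V P N V N P.
Rule-by-rule: rule 1 ✓; rule 2 ✓; rule 3 ✓; rule 4 ✓; rule 5 ✓.

V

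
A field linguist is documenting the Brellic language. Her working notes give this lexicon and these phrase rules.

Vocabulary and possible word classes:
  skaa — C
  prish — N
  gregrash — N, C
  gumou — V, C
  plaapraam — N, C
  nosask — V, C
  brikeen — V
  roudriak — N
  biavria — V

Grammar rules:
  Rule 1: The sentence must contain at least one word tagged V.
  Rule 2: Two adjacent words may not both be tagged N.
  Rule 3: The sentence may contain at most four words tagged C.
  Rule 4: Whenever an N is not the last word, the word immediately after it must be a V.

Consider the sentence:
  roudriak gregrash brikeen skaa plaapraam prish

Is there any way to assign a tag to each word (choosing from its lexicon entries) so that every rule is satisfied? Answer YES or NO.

Candidates per position — 1:roudriak {N}; 2:gregrash {N,C}; 3:brikeen {V}; 4:skaa {C}; 5:plaapraam {N,C}; 6:prish {N}.
Rule 4 cannot be satisfied by any choice of tags from the lexicon.
So there is no consistent tagging.

NO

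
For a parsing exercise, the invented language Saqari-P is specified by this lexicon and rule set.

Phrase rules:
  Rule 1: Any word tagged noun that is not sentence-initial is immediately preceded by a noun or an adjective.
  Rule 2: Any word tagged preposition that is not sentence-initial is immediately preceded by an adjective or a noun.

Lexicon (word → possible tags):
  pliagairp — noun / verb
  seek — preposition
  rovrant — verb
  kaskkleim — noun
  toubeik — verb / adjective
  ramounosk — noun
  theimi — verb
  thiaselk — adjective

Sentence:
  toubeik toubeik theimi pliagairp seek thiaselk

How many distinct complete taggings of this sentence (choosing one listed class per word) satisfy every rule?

0

Candidates per position — 1:toubeik {verb,adjective}; 2:toubeik {verb,adjective}; 3:theimi {verb}; 4:pliagairp {noun,verb}; 5:seek {preposition}; 6:thiaselk {adjective}.
There are 8 candidate sequences in total.
Every candidate sequence violates at least one rule; no consistent tagging exists.
Count = 0.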